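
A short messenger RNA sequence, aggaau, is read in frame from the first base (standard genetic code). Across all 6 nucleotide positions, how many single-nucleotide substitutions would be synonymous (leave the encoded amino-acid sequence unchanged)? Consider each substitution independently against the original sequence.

Codon 1 (AGG, Arg): 2 synonymous substitutions.
Codon 2 (AAU, Asn): 1 synonymous substitution.
Total: 2 + 1 = 3.

3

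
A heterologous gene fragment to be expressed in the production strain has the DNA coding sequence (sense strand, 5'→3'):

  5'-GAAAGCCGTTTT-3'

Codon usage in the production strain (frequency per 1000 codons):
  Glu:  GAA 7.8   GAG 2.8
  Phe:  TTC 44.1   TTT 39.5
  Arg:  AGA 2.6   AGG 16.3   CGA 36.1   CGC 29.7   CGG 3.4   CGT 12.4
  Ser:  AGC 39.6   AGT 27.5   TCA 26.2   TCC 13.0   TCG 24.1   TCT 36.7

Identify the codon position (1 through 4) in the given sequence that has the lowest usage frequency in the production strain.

Codon 1 GAA (Glu): 7.8 per 1000.
Codon 2 AGC (Ser): 39.6 per 1000.
Codon 3 CGT (Arg): 12.4 per 1000.
Codon 4 TTT (Phe): 39.5 per 1000.
Lowest frequency is 7.8 at codon 1.

1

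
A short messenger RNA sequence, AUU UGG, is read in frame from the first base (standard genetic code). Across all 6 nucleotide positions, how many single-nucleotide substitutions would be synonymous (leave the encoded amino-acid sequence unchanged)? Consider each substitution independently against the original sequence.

2

Codon 1 (AUU, Ile): 2 synonymous substitutions.
Codon 2 (UGG, Trp): 0 synonymous substitutions.
Total: 2 + 0 = 2.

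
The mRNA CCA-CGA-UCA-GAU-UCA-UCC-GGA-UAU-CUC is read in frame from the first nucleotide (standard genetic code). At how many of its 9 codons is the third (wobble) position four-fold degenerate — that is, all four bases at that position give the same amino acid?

Codon 1 CCA (Pro): third position 4-fold.
Codon 2 CGA (Arg): third position 4-fold.
Codon 3 UCA (Ser): third position 4-fold.
Codon 4 GAU (Asp): third position 2-fold.
Codon 5 UCA (Ser): third position 4-fold.
Codon 6 UCC (Ser): third position 4-fold.
Codon 7 GGA (Gly): third position 4-fold.
Codon 8 UAU (Tyr): third position 2-fold.
Codon 9 CUC (Leu): third position 4-fold.
Four-fold degenerate third positions: 7.

7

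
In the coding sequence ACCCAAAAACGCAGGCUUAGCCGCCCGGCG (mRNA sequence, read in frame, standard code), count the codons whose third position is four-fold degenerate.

6

Codon 1 ACC (Thr): third position 4-fold.
Codon 2 CAA (Gln): third position 2-fold.
Codon 3 AAA (Lys): third position 2-fold.
Codon 4 CGC (Arg): third position 4-fold.
Codon 5 AGG (Arg): third position 2-fold.
Codon 6 CUU (Leu): third position 4-fold.
Codon 7 AGC (Ser): third position 2-fold.
Codon 8 CGC (Arg): third position 4-fold.
Codon 9 CCG (Pro): third position 4-fold.
Codon 10 GCG (Ala): third position 4-fold.
Four-fold degenerate third positions: 6.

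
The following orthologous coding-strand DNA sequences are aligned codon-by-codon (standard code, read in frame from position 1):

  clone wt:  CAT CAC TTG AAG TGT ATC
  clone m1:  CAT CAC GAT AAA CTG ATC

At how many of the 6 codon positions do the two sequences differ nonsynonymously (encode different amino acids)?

2

Codon 1: CAT His / CAT His — identical.
Codon 2: CAC His / CAC His — identical.
Codon 3: TTG Leu / GAT Asp — nonsynonymous.
Codon 4: AAG Lys / AAA Lys — synonymous.
Codon 5: TGT Cys / CTG Leu — nonsynonymous.
Codon 6: ATC Ile / ATC Ile — identical.
Nonsynonymous differences: 2.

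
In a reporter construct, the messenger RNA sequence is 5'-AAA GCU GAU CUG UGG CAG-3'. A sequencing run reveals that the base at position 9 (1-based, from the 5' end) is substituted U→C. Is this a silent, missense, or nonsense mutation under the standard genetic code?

silent

Position 9 falls in codon 3: GAU → Asp.
After the substitution the codon is GAC → Asp.
Both encode Asp, so the change is synonymous.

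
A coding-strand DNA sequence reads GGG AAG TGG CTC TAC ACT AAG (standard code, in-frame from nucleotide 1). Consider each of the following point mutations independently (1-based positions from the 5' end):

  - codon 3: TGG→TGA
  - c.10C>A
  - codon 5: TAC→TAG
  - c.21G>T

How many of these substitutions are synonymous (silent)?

Codon 3: TGG (Trp) → TGA (Stop) — nonsense.
Codon 4: CTC (Leu) → ATC (Ile) — missense.
Codon 5: TAC (Tyr) → TAG (Stop) — nonsense.
Codon 7: AAG (Lys) → AAT (Asn) — missense.
Synonymous: 0 of 4.

0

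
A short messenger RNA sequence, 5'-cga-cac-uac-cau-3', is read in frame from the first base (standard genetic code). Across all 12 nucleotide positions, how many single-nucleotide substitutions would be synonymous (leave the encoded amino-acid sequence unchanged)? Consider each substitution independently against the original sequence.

7

Codon 1 (CGA, Arg): 4 synonymous substitutions.
Codon 2 (CAC, His): 1 synonymous substitution.
Codon 3 (UAC, Tyr): 1 synonymous substitution.
Codon 4 (CAU, His): 1 synonymous substitution.
Total: 4 + 1 + 1 + 1 = 7.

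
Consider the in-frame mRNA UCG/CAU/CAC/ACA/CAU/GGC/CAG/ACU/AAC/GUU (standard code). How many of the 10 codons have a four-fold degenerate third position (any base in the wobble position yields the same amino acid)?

Codon 1 UCG (Ser): third position 4-fold.
Codon 2 CAU (His): third position 2-fold.
Codon 3 CAC (His): third position 2-fold.
Codon 4 ACA (Thr): third position 4-fold.
Codon 5 CAU (His): third position 2-fold.
Codon 6 GGC (Gly): third position 4-fold.
Codon 7 CAG (Gln): third position 2-fold.
Codon 8 ACU (Thr): third position 4-fold.
Codon 9 AAC (Asn): third position 2-fold.
Codon 10 GUU (Val): third position 4-fold.
Four-fold degenerate third positions: 5.

5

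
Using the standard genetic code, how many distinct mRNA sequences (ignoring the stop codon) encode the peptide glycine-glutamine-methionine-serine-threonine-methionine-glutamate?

Gly: 4 codons.
Gln: 2 codons.
Met: 1 codon.
Ser: 6 codons.
Thr: 4 codons.
Met: 1 codon.
Glu: 2 codons.
4 × 2 × 1 × 6 × 4 × 1 × 2 = 384.

384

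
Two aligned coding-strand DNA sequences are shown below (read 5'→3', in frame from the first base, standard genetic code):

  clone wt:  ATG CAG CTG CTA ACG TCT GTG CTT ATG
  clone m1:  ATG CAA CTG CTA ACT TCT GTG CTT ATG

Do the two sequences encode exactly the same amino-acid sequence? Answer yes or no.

yes

Codon 1: ATG Met / ATG Met — identical.
Codon 2: CAG Gln / CAA Gln — synonymous.
Codon 3: CTG Leu / CTG Leu — identical.
Codon 4: CTA Leu / CTA Leu — identical.
Codon 5: ACG Thr / ACT Thr — synonymous.
Codon 6: TCT Ser / TCT Ser — identical.
Codon 7: GTG Val / GTG Val — identical.
Codon 8: CTT Leu / CTT Leu — identical.
Codon 9: ATG Met / ATG Met — identical.
Nonsynonymous differences: 0 → same protein.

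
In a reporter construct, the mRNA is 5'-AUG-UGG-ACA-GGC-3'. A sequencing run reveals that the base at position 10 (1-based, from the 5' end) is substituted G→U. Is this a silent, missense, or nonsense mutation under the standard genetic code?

Position 10 falls in codon 4: GGC → Gly.
After the substitution the codon is UGC → Cys.
Gly ≠ Cys, so this is a missense mutation.

missense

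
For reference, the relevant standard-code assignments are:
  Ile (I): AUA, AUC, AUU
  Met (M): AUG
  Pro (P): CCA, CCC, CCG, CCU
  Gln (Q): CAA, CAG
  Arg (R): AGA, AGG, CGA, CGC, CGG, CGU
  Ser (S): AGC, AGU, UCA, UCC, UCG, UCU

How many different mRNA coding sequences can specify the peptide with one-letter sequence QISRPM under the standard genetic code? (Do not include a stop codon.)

Gln: 2 codons.
Ile: 3 codons.
Ser: 6 codons.
Arg: 6 codons.
Pro: 4 codons.
Met: 1 codon.
2 × 3 × 6 × 6 × 4 × 1 = 864.

864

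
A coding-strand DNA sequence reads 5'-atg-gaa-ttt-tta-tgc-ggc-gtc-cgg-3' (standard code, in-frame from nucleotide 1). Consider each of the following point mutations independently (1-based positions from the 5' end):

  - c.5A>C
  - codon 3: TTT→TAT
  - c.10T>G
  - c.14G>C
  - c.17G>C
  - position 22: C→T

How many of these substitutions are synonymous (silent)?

0

Codon 2: GAA (Glu) → GCA (Ala) — missense.
Codon 3: TTT (Phe) → TAT (Tyr) — missense.
Codon 4: TTA (Leu) → GTA (Val) — missense.
Codon 5: TGC (Cys) → TCC (Ser) — missense.
Codon 6: GGC (Gly) → GCC (Ala) — missense.
Codon 8: CGG (Arg) → TGG (Trp) — missense.
Synonymous: 0 of 6.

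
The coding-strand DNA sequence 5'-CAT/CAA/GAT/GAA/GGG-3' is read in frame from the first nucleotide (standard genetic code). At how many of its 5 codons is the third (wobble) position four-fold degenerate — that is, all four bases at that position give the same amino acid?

1

Codon 1 CAT (His): third position 2-fold.
Codon 2 CAA (Gln): third position 2-fold.
Codon 3 GAT (Asp): third position 2-fold.
Codon 4 GAA (Glu): third position 2-fold.
Codon 5 GGG (Gly): third position 4-fold.
Four-fold degenerate third positions: 1.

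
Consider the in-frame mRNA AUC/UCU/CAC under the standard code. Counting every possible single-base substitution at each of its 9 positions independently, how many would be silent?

6

Codon 1 (AUC, Ile): 2 synonymous substitutions.
Codon 2 (UCU, Ser): 3 synonymous substitutions.
Codon 3 (CAC, His): 1 synonymous substitution.
Total: 2 + 3 + 1 = 6.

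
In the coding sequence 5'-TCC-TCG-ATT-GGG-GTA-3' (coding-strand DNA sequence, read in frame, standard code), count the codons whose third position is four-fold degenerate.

Codon 1 TCC (Ser): third position 4-fold.
Codon 2 TCG (Ser): third position 4-fold.
Codon 3 ATT (Ile): third position 3-fold.
Codon 4 GGG (Gly): third position 4-fold.
Codon 5 GTA (Val): third position 4-fold.
Four-fold degenerate third positions: 4.

4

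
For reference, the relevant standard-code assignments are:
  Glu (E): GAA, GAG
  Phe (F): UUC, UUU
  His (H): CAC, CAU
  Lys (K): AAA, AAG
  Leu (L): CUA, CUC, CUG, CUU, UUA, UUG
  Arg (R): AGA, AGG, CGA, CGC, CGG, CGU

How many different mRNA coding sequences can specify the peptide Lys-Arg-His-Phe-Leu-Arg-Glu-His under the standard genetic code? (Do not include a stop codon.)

6912

Lys: 2 codons.
Arg: 6 codons.
His: 2 codons.
Phe: 2 codons.
Leu: 6 codons.
Arg: 6 codons.
Glu: 2 codons.
His: 2 codons.
2 × 6 × 2 × 2 × 6 × 6 × 2 × 2 = 6912.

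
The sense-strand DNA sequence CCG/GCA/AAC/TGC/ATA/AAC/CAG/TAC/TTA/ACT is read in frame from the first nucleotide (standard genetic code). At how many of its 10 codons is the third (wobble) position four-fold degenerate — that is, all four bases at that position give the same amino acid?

Codon 1 CCG (Pro): third position 4-fold.
Codon 2 GCA (Ala): third position 4-fold.
Codon 3 AAC (Asn): third position 2-fold.
Codon 4 TGC (Cys): third position 2-fold.
Codon 5 ATA (Ile): third position 3-fold.
Codon 6 AAC (Asn): third position 2-fold.
Codon 7 CAG (Gln): third position 2-fold.
Codon 8 TAC (Tyr): third position 2-fold.
Codon 9 TTA (Leu): third position 2-fold.
Codon 10 ACT (Thr): third position 4-fold.
Four-fold degenerate third positions: 3.

3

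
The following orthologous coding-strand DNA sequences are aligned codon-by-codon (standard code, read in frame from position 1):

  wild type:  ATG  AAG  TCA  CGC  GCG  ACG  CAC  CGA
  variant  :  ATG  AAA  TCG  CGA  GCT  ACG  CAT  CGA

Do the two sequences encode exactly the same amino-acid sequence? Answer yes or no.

yes

Codon 1: ATG Met / ATG Met — identical.
Codon 2: AAG Lys / AAA Lys — synonymous.
Codon 3: TCA Ser / TCG Ser — synonymous.
Codon 4: CGC Arg / CGA Arg — synonymous.
Codon 5: GCG Ala / GCT Ala — synonymous.
Codon 6: ACG Thr / ACG Thr — identical.
Codon 7: CAC His / CAT His — synonymous.
Codon 8: CGA Arg / CGA Arg — identical.
Nonsynonymous differences: 0 → same protein.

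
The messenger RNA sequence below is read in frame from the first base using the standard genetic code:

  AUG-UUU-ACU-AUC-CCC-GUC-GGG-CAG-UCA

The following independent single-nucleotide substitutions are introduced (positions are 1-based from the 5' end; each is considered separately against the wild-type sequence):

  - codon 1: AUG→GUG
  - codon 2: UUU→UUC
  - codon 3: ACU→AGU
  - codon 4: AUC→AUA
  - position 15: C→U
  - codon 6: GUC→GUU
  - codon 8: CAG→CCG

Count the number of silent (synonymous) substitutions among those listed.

Codon 1: AUG (Met) → GUG (Val) — missense.
Codon 2: UUU (Phe) → UUC (Phe) — synonymous.
Codon 3: ACU (Thr) → AGU (Ser) — missense.
Codon 4: AUC (Ile) → AUA (Ile) — synonymous.
Codon 5: CCC (Pro) → CCU (Pro) — synonymous.
Codon 6: GUC (Val) → GUU (Val) — synonymous.
Codon 8: CAG (Gln) → CCG (Pro) — missense.
Synonymous: 4 of 7.

4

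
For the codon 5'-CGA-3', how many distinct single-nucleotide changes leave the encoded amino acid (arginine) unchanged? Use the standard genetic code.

Position 1: AGA → 1 synonymous.
Position 2: none → 0 synonymous.
Position 3: CGU, CGC, CGG → 3 synonymous.
Total: 1 + 0 + 3 = 4.

4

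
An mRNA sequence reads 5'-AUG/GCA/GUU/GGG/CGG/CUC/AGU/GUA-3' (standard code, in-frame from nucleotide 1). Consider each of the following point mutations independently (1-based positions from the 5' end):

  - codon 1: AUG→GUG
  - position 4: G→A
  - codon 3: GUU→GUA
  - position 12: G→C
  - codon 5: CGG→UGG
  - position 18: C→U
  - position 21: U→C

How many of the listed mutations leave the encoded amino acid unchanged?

4

Codon 1: AUG (Met) → GUG (Val) — missense.
Codon 2: GCA (Ala) → ACA (Thr) — missense.
Codon 3: GUU (Val) → GUA (Val) — synonymous.
Codon 4: GGG (Gly) → GGC (Gly) — synonymous.
Codon 5: CGG (Arg) → UGG (Trp) — missense.
Codon 6: CUC (Leu) → CUU (Leu) — synonymous.
Codon 7: AGU (Ser) → AGC (Ser) — synonymous.
Synonymous: 4 of 7.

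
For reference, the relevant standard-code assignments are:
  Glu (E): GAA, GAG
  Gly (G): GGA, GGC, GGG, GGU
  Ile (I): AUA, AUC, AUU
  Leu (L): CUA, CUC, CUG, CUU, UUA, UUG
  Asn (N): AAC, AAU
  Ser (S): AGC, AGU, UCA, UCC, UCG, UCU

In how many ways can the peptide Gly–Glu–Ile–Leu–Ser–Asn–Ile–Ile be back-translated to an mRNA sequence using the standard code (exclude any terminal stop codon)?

Gly: 4 codons.
Glu: 2 codons.
Ile: 3 codons.
Leu: 6 codons.
Ser: 6 codons.
Asn: 2 codons.
Ile: 3 codons.
Ile: 3 codons.
4 × 2 × 3 × 6 × 6 × 2 × 3 × 3 = 15552.

15552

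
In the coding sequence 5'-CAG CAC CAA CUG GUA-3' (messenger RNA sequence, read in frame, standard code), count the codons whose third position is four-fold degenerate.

Codon 1 CAG (Gln): third position 2-fold.
Codon 2 CAC (His): third position 2-fold.
Codon 3 CAA (Gln): third position 2-fold.
Codon 4 CUG (Leu): third position 4-fold.
Codon 5 GUA (Val): third position 4-fold.
Four-fold degenerate third positions: 2.

2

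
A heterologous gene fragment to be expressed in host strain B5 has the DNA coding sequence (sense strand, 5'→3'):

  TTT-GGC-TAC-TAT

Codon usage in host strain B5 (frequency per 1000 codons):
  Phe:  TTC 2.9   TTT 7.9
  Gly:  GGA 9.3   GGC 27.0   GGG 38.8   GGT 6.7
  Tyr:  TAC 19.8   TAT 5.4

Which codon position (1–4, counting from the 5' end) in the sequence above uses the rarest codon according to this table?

4

Codon 1 TTT (Phe): 7.9 per 1000.
Codon 2 GGC (Gly): 27.0 per 1000.
Codon 3 TAC (Tyr): 19.8 per 1000.
Codon 4 TAT (Tyr): 5.4 per 1000.
Lowest frequency is 5.4 at codon 4.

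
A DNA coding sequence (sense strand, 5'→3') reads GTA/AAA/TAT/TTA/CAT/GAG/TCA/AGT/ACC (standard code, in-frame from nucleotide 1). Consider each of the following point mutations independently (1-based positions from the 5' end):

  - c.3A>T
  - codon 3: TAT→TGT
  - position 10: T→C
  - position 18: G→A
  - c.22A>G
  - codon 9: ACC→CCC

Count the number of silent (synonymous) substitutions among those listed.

3

Codon 1: GTA (Val) → GTT (Val) — synonymous.
Codon 3: TAT (Tyr) → TGT (Cys) — missense.
Codon 4: TTA (Leu) → CTA (Leu) — synonymous.
Codon 6: GAG (Glu) → GAA (Glu) — synonymous.
Codon 8: AGT (Ser) → GGT (Gly) — missense.
Codon 9: ACC (Thr) → CCC (Pro) — missense.
Synonymous: 3 of 6.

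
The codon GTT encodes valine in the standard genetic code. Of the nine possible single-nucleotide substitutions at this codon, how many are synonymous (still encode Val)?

Position 1: none → 0 synonymous.
Position 2: none → 0 synonymous.
Position 3: GTC, GTA, GTG → 3 synonymous.
Total: 0 + 0 + 3 = 3.

3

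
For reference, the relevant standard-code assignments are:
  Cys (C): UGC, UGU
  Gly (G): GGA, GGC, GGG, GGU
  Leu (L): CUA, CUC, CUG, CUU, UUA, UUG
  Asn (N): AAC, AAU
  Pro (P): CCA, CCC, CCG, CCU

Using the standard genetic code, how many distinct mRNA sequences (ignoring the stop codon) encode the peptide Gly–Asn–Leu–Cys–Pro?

Gly: 4 codons.
Asn: 2 codons.
Leu: 6 codons.
Cys: 2 codons.
Pro: 4 codons.
4 × 2 × 6 × 2 × 4 = 384.

384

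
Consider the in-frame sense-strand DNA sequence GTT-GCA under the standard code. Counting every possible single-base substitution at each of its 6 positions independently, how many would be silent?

Codon 1 (GTT, Val): 3 synonymous substitutions.
Codon 2 (GCA, Ala): 3 synonymous substitutions.
Total: 3 + 3 = 6.

6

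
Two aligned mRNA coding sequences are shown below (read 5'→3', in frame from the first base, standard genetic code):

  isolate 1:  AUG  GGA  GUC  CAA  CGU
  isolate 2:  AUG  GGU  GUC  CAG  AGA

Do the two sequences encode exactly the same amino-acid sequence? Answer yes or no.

Codon 1: AUG Met / AUG Met — identical.
Codon 2: GGA Gly / GGU Gly — synonymous.
Codon 3: GUC Val / GUC Val — identical.
Codon 4: CAA Gln / CAG Gln — synonymous.
Codon 5: CGU Arg / AGA Arg — synonymous.
Nonsynonymous differences: 0 → same protein.

yes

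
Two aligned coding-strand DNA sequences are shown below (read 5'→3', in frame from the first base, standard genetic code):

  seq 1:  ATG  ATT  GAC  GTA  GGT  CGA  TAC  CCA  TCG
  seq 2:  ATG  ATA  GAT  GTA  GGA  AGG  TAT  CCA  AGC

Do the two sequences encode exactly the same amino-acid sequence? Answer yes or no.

Codon 1: ATG Met / ATG Met — identical.
Codon 2: ATT Ile / ATA Ile — synonymous.
Codon 3: GAC Asp / GAT Asp — synonymous.
Codon 4: GTA Val / GTA Val — identical.
Codon 5: GGT Gly / GGA Gly — synonymous.
Codon 6: CGA Arg / AGG Arg — synonymous.
Codon 7: TAC Tyr / TAT Tyr — synonymous.
Codon 8: CCA Pro / CCA Pro — identical.
Codon 9: TCG Ser / AGC Ser — synonymous.
Nonsynonymous differences: 0 → same protein.

yes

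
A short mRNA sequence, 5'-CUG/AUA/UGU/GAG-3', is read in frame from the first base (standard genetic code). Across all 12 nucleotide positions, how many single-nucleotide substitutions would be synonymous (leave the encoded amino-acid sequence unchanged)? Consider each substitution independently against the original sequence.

Codon 1 (CUG, Leu): 4 synonymous substitutions.
Codon 2 (AUA, Ile): 2 synonymous substitutions.
Codon 3 (UGU, Cys): 1 synonymous substitution.
Codon 4 (GAG, Glu): 1 synonymous substitution.
Total: 4 + 2 + 1 + 1 = 8.

8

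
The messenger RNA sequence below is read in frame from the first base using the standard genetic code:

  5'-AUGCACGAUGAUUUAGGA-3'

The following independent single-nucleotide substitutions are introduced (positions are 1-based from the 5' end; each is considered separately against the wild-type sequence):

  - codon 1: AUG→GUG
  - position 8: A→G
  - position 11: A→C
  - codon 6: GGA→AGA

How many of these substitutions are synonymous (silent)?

0

Codon 1: AUG (Met) → GUG (Val) — missense.
Codon 3: GAU (Asp) → GGU (Gly) — missense.
Codon 4: GAU (Asp) → GCU (Ala) — missense.
Codon 6: GGA (Gly) → AGA (Arg) — missense.
Synonymous: 0 of 4.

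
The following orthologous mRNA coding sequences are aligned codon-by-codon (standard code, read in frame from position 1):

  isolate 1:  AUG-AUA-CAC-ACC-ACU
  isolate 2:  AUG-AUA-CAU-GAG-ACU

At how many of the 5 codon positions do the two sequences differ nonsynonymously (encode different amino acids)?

Codon 1: AUG Met / AUG Met — identical.
Codon 2: AUA Ile / AUA Ile — identical.
Codon 3: CAC His / CAU His — synonymous.
Codon 4: ACC Thr / GAG Glu — nonsynonymous.
Codon 5: ACU Thr / ACU Thr — identical.
Nonsynonymous differences: 1.

1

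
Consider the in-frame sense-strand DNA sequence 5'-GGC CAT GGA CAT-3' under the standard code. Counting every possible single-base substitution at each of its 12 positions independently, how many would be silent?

Codon 1 (GGC, Gly): 3 synonymous substitutions.
Codon 2 (CAT, His): 1 synonymous substitution.
Codon 3 (GGA, Gly): 3 synonymous substitutions.
Codon 4 (CAT, His): 1 synonymous substitution.
Total: 3 + 1 + 3 + 1 = 8.

8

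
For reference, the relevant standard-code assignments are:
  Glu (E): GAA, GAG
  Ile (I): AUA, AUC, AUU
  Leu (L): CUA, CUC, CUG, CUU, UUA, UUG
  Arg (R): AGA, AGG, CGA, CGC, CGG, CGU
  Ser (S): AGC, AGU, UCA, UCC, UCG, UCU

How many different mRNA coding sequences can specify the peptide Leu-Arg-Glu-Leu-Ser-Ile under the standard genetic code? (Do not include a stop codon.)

7776

Leu: 6 codons.
Arg: 6 codons.
Glu: 2 codons.
Leu: 6 codons.
Ser: 6 codons.
Ile: 3 codons.
6 × 6 × 2 × 6 × 6 × 3 = 7776.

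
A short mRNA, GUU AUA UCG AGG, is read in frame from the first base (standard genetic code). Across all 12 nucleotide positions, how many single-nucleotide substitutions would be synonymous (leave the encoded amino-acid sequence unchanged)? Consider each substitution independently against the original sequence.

Codon 1 (GUU, Val): 3 synonymous substitutions.
Codon 2 (AUA, Ile): 2 synonymous substitutions.
Codon 3 (UCG, Ser): 3 synonymous substitutions.
Codon 4 (AGG, Arg): 2 synonymous substitutions.
Total: 3 + 2 + 3 + 2 = 10.

10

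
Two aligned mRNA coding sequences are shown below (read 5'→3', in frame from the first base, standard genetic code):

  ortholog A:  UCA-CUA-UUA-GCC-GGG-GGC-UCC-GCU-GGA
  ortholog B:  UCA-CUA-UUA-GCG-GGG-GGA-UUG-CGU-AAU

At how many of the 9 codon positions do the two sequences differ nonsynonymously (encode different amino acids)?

Codon 1: UCA Ser / UCA Ser — identical.
Codon 2: CUA Leu / CUA Leu — identical.
Codon 3: UUA Leu / UUA Leu — identical.
Codon 4: GCC Ala / GCG Ala — synonymous.
Codon 5: GGG Gly / GGG Gly — identical.
Codon 6: GGC Gly / GGA Gly — synonymous.
Codon 7: UCC Ser / UUG Leu — nonsynonymous.
Codon 8: GCU Ala / CGU Arg — nonsynonymous.
Codon 9: GGA Gly / AAU Asn — nonsynonymous.
Nonsynonymous differences: 3.

3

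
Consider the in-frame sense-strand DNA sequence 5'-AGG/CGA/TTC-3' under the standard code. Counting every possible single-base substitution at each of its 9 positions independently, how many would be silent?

7

Codon 1 (AGG, Arg): 2 synonymous substitutions.
Codon 2 (CGA, Arg): 4 synonymous substitutions.
Codon 3 (TTC, Phe): 1 synonymous substitution.
Total: 2 + 4 + 1 = 7.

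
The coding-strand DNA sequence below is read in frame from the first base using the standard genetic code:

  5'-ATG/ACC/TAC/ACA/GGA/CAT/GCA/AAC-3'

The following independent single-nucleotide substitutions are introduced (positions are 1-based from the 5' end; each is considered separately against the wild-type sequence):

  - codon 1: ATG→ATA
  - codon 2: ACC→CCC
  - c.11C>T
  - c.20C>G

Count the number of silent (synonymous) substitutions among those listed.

Codon 1: ATG (Met) → ATA (Ile) — missense.
Codon 2: ACC (Thr) → CCC (Pro) — missense.
Codon 4: ACA (Thr) → ATA (Ile) — missense.
Codon 7: GCA (Ala) → GGA (Gly) — missense.
Synonymous: 0 of 4.

0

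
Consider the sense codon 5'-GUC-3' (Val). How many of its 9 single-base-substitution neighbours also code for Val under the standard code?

Position 1: none → 0 synonymous.
Position 2: none → 0 synonymous.
Position 3: GUU, GUA, GUG → 3 synonymous.
Total: 0 + 0 + 3 = 3.

3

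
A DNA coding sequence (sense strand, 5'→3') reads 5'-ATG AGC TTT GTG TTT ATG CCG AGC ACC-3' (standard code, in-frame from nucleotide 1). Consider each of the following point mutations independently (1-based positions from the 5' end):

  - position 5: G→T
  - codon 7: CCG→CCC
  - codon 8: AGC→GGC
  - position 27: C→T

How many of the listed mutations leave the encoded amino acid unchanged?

2

Codon 2: AGC (Ser) → ATC (Ile) — missense.
Codon 7: CCG (Pro) → CCC (Pro) — synonymous.
Codon 8: AGC (Ser) → GGC (Gly) — missense.
Codon 9: ACC (Thr) → ACT (Thr) — synonymous.
Synonymous: 2 of 4.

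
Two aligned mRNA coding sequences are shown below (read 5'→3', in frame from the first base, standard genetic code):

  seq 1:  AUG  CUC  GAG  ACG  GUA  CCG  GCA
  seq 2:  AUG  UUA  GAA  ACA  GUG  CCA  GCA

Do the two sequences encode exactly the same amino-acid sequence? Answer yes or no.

yes

Codon 1: AUG Met / AUG Met — identical.
Codon 2: CUC Leu / UUA Leu — synonymous.
Codon 3: GAG Glu / GAA Glu — synonymous.
Codon 4: ACG Thr / ACA Thr — synonymous.
Codon 5: GUA Val / GUG Val — synonymous.
Codon 6: CCG Pro / CCA Pro — synonymous.
Codon 7: GCA Ala / GCA Ala — identical.
Nonsynonymous differences: 0 → same protein.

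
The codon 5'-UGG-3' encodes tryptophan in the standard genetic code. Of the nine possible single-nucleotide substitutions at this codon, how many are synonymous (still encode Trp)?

Position 1: none → 0 synonymous.
Position 2: none → 0 synonymous.
Position 3: none → 0 synonymous.
Total: 0 + 0 + 0 = 0.

0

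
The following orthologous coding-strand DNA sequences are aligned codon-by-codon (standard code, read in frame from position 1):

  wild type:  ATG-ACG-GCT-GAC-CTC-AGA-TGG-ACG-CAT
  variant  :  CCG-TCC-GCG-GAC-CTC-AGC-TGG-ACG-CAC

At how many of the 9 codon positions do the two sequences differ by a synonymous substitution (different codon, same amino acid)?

Codon 1: ATG Met / CCG Pro — nonsynonymous.
Codon 2: ACG Thr / TCC Ser — nonsynonymous.
Codon 3: GCT Ala / GCG Ala — synonymous.
Codon 4: GAC Asp / GAC Asp — identical.
Codon 5: CTC Leu / CTC Leu — identical.
Codon 6: AGA Arg / AGC Ser — nonsynonymous.
Codon 7: TGG Trp / TGG Trp — identical.
Codon 8: ACG Thr / ACG Thr — identical.
Codon 9: CAT His / CAC His — synonymous.
Synonymous differences: 2.

2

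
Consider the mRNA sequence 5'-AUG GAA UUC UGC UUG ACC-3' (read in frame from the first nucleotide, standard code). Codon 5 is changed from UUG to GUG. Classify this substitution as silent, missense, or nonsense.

Position 13 falls in codon 5: UUG → Leu.
After the substitution the codon is GUG → Val.
Leu ≠ Val, so this is a missense mutation.

missense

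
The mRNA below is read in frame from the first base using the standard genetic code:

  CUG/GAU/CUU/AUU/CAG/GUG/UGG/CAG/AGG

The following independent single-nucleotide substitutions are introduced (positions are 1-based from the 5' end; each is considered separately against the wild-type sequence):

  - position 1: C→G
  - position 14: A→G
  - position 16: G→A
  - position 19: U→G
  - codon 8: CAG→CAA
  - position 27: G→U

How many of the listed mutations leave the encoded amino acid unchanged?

1

Codon 1: CUG (Leu) → GUG (Val) — missense.
Codon 5: CAG (Gln) → CGG (Arg) — missense.
Codon 6: GUG (Val) → AUG (Met) — missense.
Codon 7: UGG (Trp) → GGG (Gly) — missense.
Codon 8: CAG (Gln) → CAA (Gln) — synonymous.
Codon 9: AGG (Arg) → AGU (Ser) — missense.
Synonymous: 1 of 6.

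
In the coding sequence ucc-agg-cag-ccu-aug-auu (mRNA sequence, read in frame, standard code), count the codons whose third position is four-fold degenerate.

Codon 1 UCC (Ser): third position 4-fold.
Codon 2 AGG (Arg): third position 2-fold.
Codon 3 CAG (Gln): third position 2-fold.
Codon 4 CCU (Pro): third position 4-fold.
Codon 5 AUG (Met): third position 1-fold.
Codon 6 AUU (Ile): third position 3-fold.
Four-fold degenerate third positions: 2.

2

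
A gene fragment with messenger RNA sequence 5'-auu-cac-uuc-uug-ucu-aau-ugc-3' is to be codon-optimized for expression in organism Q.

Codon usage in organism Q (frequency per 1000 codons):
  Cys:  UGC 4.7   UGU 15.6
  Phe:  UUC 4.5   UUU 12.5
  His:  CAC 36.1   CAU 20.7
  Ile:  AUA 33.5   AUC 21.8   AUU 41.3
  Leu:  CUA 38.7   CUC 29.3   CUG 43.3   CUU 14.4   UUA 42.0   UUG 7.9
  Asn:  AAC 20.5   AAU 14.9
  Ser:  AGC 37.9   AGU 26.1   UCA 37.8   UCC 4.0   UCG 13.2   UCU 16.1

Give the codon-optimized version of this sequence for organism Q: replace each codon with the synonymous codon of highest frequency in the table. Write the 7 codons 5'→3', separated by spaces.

AUU CAC UUU CUG AGC AAC UGU

Codon 1 (Ile): best is AUU at 41.3.
Codon 2 (His): best is CAC at 36.1.
Codon 3 (Phe): best is UUU at 12.5.
Codon 4 (Leu): best is CUG at 43.3.
Codon 5 (Ser): best is AGC at 37.9.
Codon 6 (Asn): best is AAC at 20.5.
Codon 7 (Cys): best is UGU at 15.6.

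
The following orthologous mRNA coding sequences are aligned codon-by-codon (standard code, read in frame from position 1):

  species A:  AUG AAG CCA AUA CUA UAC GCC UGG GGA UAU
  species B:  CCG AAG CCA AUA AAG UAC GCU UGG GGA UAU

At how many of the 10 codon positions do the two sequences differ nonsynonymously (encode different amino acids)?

Codon 1: AUG Met / CCG Pro — nonsynonymous.
Codon 2: AAG Lys / AAG Lys — identical.
Codon 3: CCA Pro / CCA Pro — identical.
Codon 4: AUA Ile / AUA Ile — identical.
Codon 5: CUA Leu / AAG Lys — nonsynonymous.
Codon 6: UAC Tyr / UAC Tyr — identical.
Codon 7: GCC Ala / GCU Ala — synonymous.
Codon 8: UGG Trp / UGG Trp — identical.
Codon 9: GGA Gly / GGA Gly — identical.
Codon 10: UAU Tyr / UAU Tyr — identical.
Nonsynonymous differences: 2.

2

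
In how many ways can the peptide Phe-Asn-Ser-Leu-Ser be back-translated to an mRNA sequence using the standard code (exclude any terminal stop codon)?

864

Phe: 2 codons.
Asn: 2 codons.
Ser: 6 codons.
Leu: 6 codons.
Ser: 6 codons.
2 × 2 × 6 × 6 × 6 = 864.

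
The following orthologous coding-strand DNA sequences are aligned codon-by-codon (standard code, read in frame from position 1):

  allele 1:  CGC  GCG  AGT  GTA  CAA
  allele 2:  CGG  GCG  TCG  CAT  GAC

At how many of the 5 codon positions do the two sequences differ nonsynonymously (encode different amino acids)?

Codon 1: CGC Arg / CGG Arg — synonymous.
Codon 2: GCG Ala / GCG Ala — identical.
Codon 3: AGT Ser / TCG Ser — synonymous.
Codon 4: GTA Val / CAT His — nonsynonymous.
Codon 5: CAA Gln / GAC Asp — nonsynonymous.
Nonsynonymous differences: 2.

2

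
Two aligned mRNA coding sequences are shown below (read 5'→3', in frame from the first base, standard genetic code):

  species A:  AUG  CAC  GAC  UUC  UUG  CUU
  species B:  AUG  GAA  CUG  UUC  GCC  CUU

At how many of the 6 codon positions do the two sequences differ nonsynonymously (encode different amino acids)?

3

Codon 1: AUG Met / AUG Met — identical.
Codon 2: CAC His / GAA Glu — nonsynonymous.
Codon 3: GAC Asp / CUG Leu — nonsynonymous.
Codon 4: UUC Phe / UUC Phe — identical.
Codon 5: UUG Leu / GCC Ala — nonsynonymous.
Codon 6: CUU Leu / CUU Leu — identical.
Nonsynonymous differences: 3.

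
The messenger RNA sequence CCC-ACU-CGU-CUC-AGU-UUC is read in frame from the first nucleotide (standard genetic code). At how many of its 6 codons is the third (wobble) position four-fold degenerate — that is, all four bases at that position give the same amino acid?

Codon 1 CCC (Pro): third position 4-fold.
Codon 2 ACU (Thr): third position 4-fold.
Codon 3 CGU (Arg): third position 4-fold.
Codon 4 CUC (Leu): third position 4-fold.
Codon 5 AGU (Ser): third position 2-fold.
Codon 6 UUC (Phe): third position 2-fold.
Four-fold degenerate third positions: 4.

4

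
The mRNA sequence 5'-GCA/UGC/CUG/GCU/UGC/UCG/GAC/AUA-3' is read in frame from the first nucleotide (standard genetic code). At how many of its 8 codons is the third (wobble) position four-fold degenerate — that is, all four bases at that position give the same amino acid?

4

Codon 1 GCA (Ala): third position 4-fold.
Codon 2 UGC (Cys): third position 2-fold.
Codon 3 CUG (Leu): third position 4-fold.
Codon 4 GCU (Ala): third position 4-fold.
Codon 5 UGC (Cys): third position 2-fold.
Codon 6 UCG (Ser): third position 4-fold.
Codon 7 GAC (Asp): third position 2-fold.
Codon 8 AUA (Ile): third position 3-fold.
Four-fold degenerate third positions: 4.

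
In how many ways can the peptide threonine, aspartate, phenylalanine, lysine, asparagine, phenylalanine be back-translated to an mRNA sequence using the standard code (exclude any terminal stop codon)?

Thr: 4 codons.
Asp: 2 codons.
Phe: 2 codons.
Lys: 2 codons.
Asn: 2 codons.
Phe: 2 codons.
4 × 2 × 2 × 2 × 2 × 2 = 128.

128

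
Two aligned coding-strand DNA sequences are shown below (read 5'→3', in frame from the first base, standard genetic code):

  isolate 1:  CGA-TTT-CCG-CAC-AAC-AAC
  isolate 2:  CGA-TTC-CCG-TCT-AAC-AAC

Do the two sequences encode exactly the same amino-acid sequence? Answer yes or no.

Codon 1: CGA Arg / CGA Arg — identical.
Codon 2: TTT Phe / TTC Phe — synonymous.
Codon 3: CCG Pro / CCG Pro — identical.
Codon 4: CAC His / TCT Ser — nonsynonymous.
Codon 5: AAC Asn / AAC Asn — identical.
Codon 6: AAC Asn / AAC Asn — identical.
Nonsynonymous differences: 1 → different protein.

no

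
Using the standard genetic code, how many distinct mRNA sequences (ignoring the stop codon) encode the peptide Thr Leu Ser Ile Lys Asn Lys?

Thr: 4 codons.
Leu: 6 codons.
Ser: 6 codons.
Ile: 3 codons.
Lys: 2 codons.
Asn: 2 codons.
Lys: 2 codons.
4 × 6 × 6 × 3 × 2 × 2 × 2 = 3456.

3456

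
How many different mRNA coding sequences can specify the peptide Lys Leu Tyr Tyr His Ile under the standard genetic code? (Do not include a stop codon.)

288

Lys: 2 codons.
Leu: 6 codons.
Tyr: 2 codons.
Tyr: 2 codons.
His: 2 codons.
Ile: 3 codons.
2 × 6 × 2 × 2 × 2 × 3 = 288.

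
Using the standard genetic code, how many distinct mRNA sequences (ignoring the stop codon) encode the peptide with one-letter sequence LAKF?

96

Leu: 6 codons.
Ala: 4 codons.
Lys: 2 codons.
Phe: 2 codons.
6 × 4 × 2 × 2 = 96.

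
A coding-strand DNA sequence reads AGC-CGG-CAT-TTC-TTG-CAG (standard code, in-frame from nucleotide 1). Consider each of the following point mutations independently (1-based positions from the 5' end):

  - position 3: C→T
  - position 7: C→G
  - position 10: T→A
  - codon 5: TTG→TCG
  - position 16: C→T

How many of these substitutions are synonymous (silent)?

1

Codon 1: AGC (Ser) → AGT (Ser) — synonymous.
Codon 3: CAT (His) → GAT (Asp) — missense.
Codon 4: TTC (Phe) → ATC (Ile) — missense.
Codon 5: TTG (Leu) → TCG (Ser) — missense.
Codon 6: CAG (Gln) → TAG (Stop) — nonsense.
Synonymous: 1 of 5.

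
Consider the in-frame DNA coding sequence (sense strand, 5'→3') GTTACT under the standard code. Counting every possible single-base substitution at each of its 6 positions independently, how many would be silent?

6

Codon 1 (GTT, Val): 3 synonymous substitutions.
Codon 2 (ACT, Thr): 3 synonymous substitutions.
Total: 3 + 3 = 6.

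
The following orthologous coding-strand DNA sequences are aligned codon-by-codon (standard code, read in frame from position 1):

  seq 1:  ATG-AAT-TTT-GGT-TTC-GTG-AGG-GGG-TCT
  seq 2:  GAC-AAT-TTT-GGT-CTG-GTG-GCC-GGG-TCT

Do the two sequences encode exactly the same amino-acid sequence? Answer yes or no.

no

Codon 1: ATG Met / GAC Asp — nonsynonymous.
Codon 2: AAT Asn / AAT Asn — identical.
Codon 3: TTT Phe / TTT Phe — identical.
Codon 4: GGT Gly / GGT Gly — identical.
Codon 5: TTC Phe / CTG Leu — nonsynonymous.
Codon 6: GTG Val / GTG Val — identical.
Codon 7: AGG Arg / GCC Ala — nonsynonymous.
Codon 8: GGG Gly / GGG Gly — identical.
Codon 9: TCT Ser / TCT Ser — identical.
Nonsynonymous differences: 3 → different protein.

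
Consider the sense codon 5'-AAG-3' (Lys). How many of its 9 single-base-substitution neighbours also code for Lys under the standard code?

1

Position 1: none → 0 synonymous.
Position 2: none → 0 synonymous.
Position 3: AAA → 1 synonymous.
Total: 0 + 0 + 1 = 1.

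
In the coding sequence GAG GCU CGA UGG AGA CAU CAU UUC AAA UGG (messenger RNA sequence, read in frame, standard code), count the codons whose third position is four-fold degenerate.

2

Codon 1 GAG (Glu): third position 2-fold.
Codon 2 GCU (Ala): third position 4-fold.
Codon 3 CGA (Arg): third position 4-fold.
Codon 4 UGG (Trp): third position 1-fold.
Codon 5 AGA (Arg): third position 2-fold.
Codon 6 CAU (His): third position 2-fold.
Codon 7 CAU (His): third position 2-fold.
Codon 8 UUC (Phe): third position 2-fold.
Codon 9 AAA (Lys): third position 2-fold.
Codon 10 UGG (Trp): third position 1-fold.
Four-fold degenerate third positions: 2.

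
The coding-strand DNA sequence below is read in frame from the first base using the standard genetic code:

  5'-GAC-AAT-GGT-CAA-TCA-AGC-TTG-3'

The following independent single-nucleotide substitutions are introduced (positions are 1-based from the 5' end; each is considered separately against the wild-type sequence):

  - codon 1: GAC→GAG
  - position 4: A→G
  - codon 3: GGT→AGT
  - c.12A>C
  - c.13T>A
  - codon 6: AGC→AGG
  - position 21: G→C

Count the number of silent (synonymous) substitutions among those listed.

0

Codon 1: GAC (Asp) → GAG (Glu) — missense.
Codon 2: AAT (Asn) → GAT (Asp) — missense.
Codon 3: GGT (Gly) → AGT (Ser) — missense.
Codon 4: CAA (Gln) → CAC (His) — missense.
Codon 5: TCA (Ser) → ACA (Thr) — missense.
Codon 6: AGC (Ser) → AGG (Arg) — missense.
Codon 7: TTG (Leu) → TTC (Phe) — missense.
Synonymous: 0 of 7.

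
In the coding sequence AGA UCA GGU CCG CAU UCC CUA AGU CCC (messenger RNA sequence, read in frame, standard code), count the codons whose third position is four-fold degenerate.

6

Codon 1 AGA (Arg): third position 2-fold.
Codon 2 UCA (Ser): third position 4-fold.
Codon 3 GGU (Gly): third position 4-fold.
Codon 4 CCG (Pro): third position 4-fold.
Codon 5 CAU (His): third position 2-fold.
Codon 6 UCC (Ser): third position 4-fold.
Codon 7 CUA (Leu): third position 4-fold.
Codon 8 AGU (Ser): third position 2-fold.
Codon 9 CCC (Pro): third position 4-fold.
Four-fold degenerate third positions: 6.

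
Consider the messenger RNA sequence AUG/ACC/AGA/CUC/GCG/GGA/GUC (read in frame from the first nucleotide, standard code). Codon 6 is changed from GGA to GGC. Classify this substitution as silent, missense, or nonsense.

Position 18 falls in codon 6: GGA → Gly.
After the substitution the codon is GGC → Gly.
Both encode Gly, so the change is synonymous.

silent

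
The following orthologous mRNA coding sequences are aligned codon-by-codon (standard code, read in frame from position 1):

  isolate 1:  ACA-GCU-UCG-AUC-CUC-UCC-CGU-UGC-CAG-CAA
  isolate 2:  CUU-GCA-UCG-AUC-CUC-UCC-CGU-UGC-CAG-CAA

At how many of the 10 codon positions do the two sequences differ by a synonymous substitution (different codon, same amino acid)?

1

Codon 1: ACA Thr / CUU Leu — nonsynonymous.
Codon 2: GCU Ala / GCA Ala — synonymous.
Codon 3: UCG Ser / UCG Ser — identical.
Codon 4: AUC Ile / AUC Ile — identical.
Codon 5: CUC Leu / CUC Leu — identical.
Codon 6: UCC Ser / UCC Ser — identical.
Codon 7: CGU Arg / CGU Arg — identical.
Codon 8: UGC Cys / UGC Cys — identical.
Codon 9: CAG Gln / CAG Gln — identical.
Codon 10: CAA Gln / CAA Gln — identical.
Synonymous differences: 1.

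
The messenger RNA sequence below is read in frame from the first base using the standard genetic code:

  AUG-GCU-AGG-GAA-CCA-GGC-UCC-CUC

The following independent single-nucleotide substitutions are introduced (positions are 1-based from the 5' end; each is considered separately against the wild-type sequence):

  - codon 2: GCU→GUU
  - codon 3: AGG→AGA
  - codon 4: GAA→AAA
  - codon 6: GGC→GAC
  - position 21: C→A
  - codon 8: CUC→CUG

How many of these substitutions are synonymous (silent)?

3

Codon 2: GCU (Ala) → GUU (Val) — missense.
Codon 3: AGG (Arg) → AGA (Arg) — synonymous.
Codon 4: GAA (Glu) → AAA (Lys) — missense.
Codon 6: GGC (Gly) → GAC (Asp) — missense.
Codon 7: UCC (Ser) → UCA (Ser) — synonymous.
Codon 8: CUC (Leu) → CUG (Leu) — synonymous.
Synonymous: 3 of 6.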